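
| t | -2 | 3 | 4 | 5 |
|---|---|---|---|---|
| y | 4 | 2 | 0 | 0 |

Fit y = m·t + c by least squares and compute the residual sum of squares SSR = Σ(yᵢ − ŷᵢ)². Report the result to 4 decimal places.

SSR = 1.0345

Forming MᵀM = [[54, 10]; [10, 4]] and Mᵀy = [-2, 6]ᵀ gives MᵀM·[m, c]ᵀ = Mᵀy.
Δ = 54·4 − 10² = 116.
m = ((-2)·4 − 10·6)/116 = -17/29; c = (54·6 − 10·(-2))/116 = 86/29.
Residuals: -4/29, 23/29, -18/29, -1/29; SSR = 30/29.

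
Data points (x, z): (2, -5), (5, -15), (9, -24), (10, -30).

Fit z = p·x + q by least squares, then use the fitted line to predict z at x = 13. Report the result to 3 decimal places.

ẑ = -37.524

Setting ∂/∂p … = 0 gives: 210·p + 26·q = -601;  26·p + 4·q = -74.
det = 210·4 − 26² = 164.
p = ((-601)·4 − 26·(-74))/164 = -120/41; q = (210·(-74) − 26·(-601))/164 = 43/82.
At x = 13: ẑ = (-120/41)·(13) + (43/82)·(1) = -3077/82.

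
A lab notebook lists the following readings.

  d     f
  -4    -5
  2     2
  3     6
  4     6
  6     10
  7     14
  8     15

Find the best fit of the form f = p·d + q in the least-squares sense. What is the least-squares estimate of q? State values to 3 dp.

Setting ∂/∂p … = 0 gives: 194·p + 26·q = 344;  26·p + 7·q = 48.
(Σd·d = 194, Σd = 26, Σ1 = 7, Σd·f = 344, Σf = 48.)
det = 194·7 − 26² = 682.
p = (344·7 − 26·48)/682 = 580/341; q = (194·48 − 26·344)/682 = 184/341.

q = 0.540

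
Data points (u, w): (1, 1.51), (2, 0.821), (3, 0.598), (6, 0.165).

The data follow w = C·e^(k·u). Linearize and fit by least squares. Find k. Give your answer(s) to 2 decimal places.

k = -0.43

Taking logs, ln w = k·u + ln C, so regress ln w on u.
Sums: Σu = 12.0000, Σ(u)² = 50.0000, Σln w = -2.1011, Σu·ln w = -12.3357.
Normal system: [[50.0000, 12.0000]; [12.0000, 4]]·[k, ln C]ᵀ = [-12.3357, -2.1011]ᵀ.
Slope k = (n·Σu·ln w − Σu·Σln w)/(n·Σ(u)² − (Σu)²) = (4·-12.3357 − 12.0000·-2.1011)/56.0000 = -0.43089; ln C = (Σln w − k·Σu)/n = 0.76739.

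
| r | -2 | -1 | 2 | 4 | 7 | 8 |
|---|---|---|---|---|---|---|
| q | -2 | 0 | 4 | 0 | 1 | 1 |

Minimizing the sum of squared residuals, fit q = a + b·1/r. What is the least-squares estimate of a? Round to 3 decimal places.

a = 0.852

From the data, Σ1 = 6, Σ1/r = -27/56, Σ1/r·1/r = 5013/3136.
For Aᵀq: Σq = 4, Σ1/r·q = 183/56.
Eliminating b: (5013/3136)·(row 1) − (-27/56)·(row 2) gives (29349/3136)·a = (5013/3136)·4 − (-27/56)·(183/56) = 24993/3136, so a = 2777/3261.
Then b = ((183/56) − (-27/56)·(2777/3261))/(5013/3136) = 7504/3261.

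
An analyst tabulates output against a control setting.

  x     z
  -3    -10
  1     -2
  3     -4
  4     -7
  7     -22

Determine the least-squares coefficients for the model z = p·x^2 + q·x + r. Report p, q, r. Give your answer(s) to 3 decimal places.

Normal-equation sums: Σx^2·x^2 = 2820, Σx^2·x = 408, Σx^2 = 84, Σx·x = 84, Σx = 12, Σ1 = 5.
For Mᵀz: Σx^2·z = -1318, Σx·z = -166, Σz = -45.
Solving the 3×3 system (Gaussian elimination) gives p = -441/814, q = 2381/2442, r = -911/407.

p = -0.542, q = 0.975, r = -2.238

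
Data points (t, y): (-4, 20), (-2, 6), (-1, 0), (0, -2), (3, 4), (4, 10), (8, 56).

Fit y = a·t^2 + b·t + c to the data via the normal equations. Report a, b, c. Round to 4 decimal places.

a = 1.0628, b = -1.2799, c = -1.8093

From the data, Σt^2·t^2 = 4706, Σt^2·t = 530, Σt^2 = 110, Σt·t = 110, Σt = 8, Σ1 = 7.
Right-hand side: Σt^2·y = 4124, Σt·y = 408, Σy = 94.
Normal equations: [[4706, 530, 110]; [530, 110, 8]; [110, 8, 7]]·[a, b, c]ᵀ = [4124, 408, 94]ᵀ.
Row-reducing yields a = 63629/59871, b = -76631/59871, c = -36108/19957.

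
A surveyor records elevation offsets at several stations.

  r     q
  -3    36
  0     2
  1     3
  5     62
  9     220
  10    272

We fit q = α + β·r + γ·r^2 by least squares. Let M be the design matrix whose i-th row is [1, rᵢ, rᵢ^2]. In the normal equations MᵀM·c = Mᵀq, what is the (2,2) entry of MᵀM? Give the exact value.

216

Row 2 ↔ basis r, column 2 ↔ basis r, so (MᵀM)_{2,2} = Σᵢ (r)·(r) = (-3)·(-3) + (0)·(0) + (1)·(1) + (5)·(5) + (9)·(9) + (10)·(10) = 216.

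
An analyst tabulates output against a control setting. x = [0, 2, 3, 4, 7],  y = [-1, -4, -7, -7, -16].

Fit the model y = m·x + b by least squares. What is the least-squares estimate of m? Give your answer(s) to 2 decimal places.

m = -2.13

With design matrix A, AᵀA = [[78, 16]; [16, 5]] and Aᵀy = [-169, -35]ᵀ.
Determinant 78·5 − 16² = 134.
m = ((-169)·5 − 16·(-35))/134 = -285/134; b = (78·(-35) − 16·(-169))/134 = -13/67.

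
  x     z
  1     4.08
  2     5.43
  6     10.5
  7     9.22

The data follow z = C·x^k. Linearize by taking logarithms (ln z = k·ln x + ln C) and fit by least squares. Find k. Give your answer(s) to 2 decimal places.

k = 0.47

With ln zᵢ as the transformed response and ln xᵢ as the regressor:
AᵀA = [[7.4774, 4.4308]; [4.4308, 4]], rhs = [9.7085, 7.6708]ᵀ  (here Σln x = 4.4308, Σ(ln x)² = 7.4774, Σln z = 7.6708, Σln x·ln z = 9.7085).
Slope k = (n·Σln x·ln z − Σln x·Σln z)/(n·Σ(ln x)² − (Σln x)²) = (4·9.7085 − 4.4308·7.6708)/10.2775 = 0.47151; ln C = (Σln z − k·Σln x)/n = 1.39540.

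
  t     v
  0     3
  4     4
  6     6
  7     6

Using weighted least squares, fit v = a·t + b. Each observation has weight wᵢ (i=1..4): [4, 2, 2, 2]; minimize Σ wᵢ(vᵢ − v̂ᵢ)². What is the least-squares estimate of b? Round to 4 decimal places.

From the data, Σwᵢ·t·t = 202, Σwᵢ·t = 34, Σwᵢ·1 = 10.
For XᵀWv: Σwᵢ·t·v = 188, Σwᵢ·v = 44.
Normal equations: [[202, 34]; [34, 10]]·[a, b]ᵀ = [188, 44]ᵀ.
det = 202·10 − 34² = 864.
a = (188·10 − 34·44)/864 = 4/9; b = (202·44 − 34·188)/864 = 26/9.

b = 2.8889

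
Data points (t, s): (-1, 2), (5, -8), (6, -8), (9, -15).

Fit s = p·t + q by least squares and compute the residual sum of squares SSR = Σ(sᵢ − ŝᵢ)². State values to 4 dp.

SSR = 2.4360

Setting ∂/∂p … = 0 gives: 143·p + 19·q = -225;  19·p + 4·q = -29.
Δ = 143·4 − 19² = 211.
p = ((-225)·4 − 19·(-29))/211 = -349/211; q = (143·(-29) − 19·(-225))/211 = 128/211.
Residuals: -55/211, -71/211, 278/211, -152/211; SSR = 514/211.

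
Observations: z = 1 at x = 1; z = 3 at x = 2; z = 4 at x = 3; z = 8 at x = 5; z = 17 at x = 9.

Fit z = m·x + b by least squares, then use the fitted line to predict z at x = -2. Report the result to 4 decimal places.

ẑ = -5.4000

AᵀA·[m, b]ᵀ = Aᵀz reads: 120·m + 20·b = 212;  20·m + 5·b = 33.
Δ = 120·5 − 20² = 200.
m = (212·5 − 20·33)/200 = 2; b = (120·33 − 20·212)/200 = -7/5.
At x = -2: ẑ = (2)·(-2) + (-7/5)·(1) = -27/5.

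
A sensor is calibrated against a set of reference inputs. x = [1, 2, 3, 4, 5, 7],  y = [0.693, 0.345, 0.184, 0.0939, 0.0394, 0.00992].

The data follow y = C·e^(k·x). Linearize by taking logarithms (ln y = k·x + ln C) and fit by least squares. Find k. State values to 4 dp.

Taking logs, ln y = k·x + ln C, so regress ln y on x.
XᵀX = [[104.0000, 22.0000]; [22.0000, 6]], rhs = [-65.4981, -13.3365]ᵀ  (here Σx = 22.0000, Σ(x)² = 104.0000, Σln y = -13.3365, Σx·ln y = -65.4981).
Δ = 104.0000·6 − (22.0000)² = 140.0000; k = (-65.4981·6 − 22.0000·-13.3365)/140.0000 = -0.71133, ln C = (104.0000·-13.3365 − 22.0000·-65.4981)/140.0000 = 0.38546.

k = -0.7113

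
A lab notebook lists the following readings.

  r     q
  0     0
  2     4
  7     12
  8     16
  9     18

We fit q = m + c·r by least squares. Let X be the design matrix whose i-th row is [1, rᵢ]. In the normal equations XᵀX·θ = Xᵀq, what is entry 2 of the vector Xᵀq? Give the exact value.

Entry 2 ↔ basis r, so (Xᵀq)_{2} = Σᵢ (r)·qᵢ = (0)·(0) + (2)·(4) + (7)·(12) + (8)·(16) + (9)·(18) = 382.

382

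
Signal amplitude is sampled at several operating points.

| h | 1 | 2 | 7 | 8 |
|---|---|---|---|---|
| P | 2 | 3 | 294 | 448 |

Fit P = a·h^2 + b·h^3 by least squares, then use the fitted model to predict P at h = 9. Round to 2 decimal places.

P̂ = 648.48

Normal-equation sums: Σh^2·h^2 = 6514, Σh^2·h^3 = 49608, Σh^3·h^3 = 379858.
And Σh^2·P = 43092, Σh^3·P = 330244.
Δ = 6514·379858 − 49608² = 13441348.
a = (43092·379858 − 49608·330244)/13441348 = -3475854/3360337; b = (6514·330244 − 49608·43092)/13441348 = 3375370/3360337.
At h = 9: P̂ = (-3475854/3360337)·(81) + (3375370/3360337)·(729) = 2179100556/3360337.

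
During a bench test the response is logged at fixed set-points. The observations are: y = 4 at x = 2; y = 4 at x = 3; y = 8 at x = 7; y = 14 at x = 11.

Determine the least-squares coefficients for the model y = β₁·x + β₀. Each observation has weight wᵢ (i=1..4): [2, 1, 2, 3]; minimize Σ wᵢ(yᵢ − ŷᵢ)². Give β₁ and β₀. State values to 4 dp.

Entries of MᵀWM: Σwᵢ·x·x = 478, Σwᵢ·x = 54, Σwᵢ·1 = 8.
For MᵀWy: Σwᵢ·x·y = 602, Σwᵢ·y = 70.
MᵀWM·[β₁, β₀]ᵀ = MᵀWy becomes [[478, 54]; [54, 8]]·[β₁, β₀]ᵀ = [602, 70]ᵀ.
det = 478·8 − 54² = 908.
β₁ = (602·8 − 54·70)/908 = 259/227; β₀ = (478·70 − 54·602)/908 = 238/227.

β₁ = 1.1410, β₀ = 1.0485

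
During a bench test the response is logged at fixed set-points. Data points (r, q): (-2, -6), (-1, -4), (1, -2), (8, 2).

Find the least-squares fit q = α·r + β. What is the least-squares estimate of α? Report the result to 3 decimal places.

α = 0.738

XᵀX·[α, β]ᵀ = Xᵀq reads: 70·α + 6·β = 30;  6·α + 4·β = -10.
(Σr·r = 70, Σr = 6, Σ1 = 4, Σr·q = 30, Σq = -10.)
Determinant 70·4 − 6² = 244.
α = (30·4 − 6·(-10))/244 = 45/61; β = (70·(-10) − 6·30)/244 = -220/61.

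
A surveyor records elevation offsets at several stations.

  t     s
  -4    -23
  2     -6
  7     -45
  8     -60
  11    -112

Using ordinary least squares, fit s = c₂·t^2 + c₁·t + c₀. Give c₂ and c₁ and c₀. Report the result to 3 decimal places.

The normal equations are: 21410·c₂ + 2130·c₁ + 254·c₀ = -19989;  2130·c₂ + 254·c₁ + 24·c₀ = -1947;  254·c₂ + 24·c₁ + 5·c₀ = -246.
Inverting the 3×3 Gram matrix, [c₂, c₁, c₀]ᵀ = [-71263/73164, 21249/24388, -142747/36582]ᵀ.

c₂ = -0.974, c₁ = 0.871, c₀ = -3.902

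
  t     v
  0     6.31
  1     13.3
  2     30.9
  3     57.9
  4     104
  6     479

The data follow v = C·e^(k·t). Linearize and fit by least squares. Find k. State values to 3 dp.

k = 0.712

Let Y = ln v. Fitting Y = k·t + ln C by least squares:
XᵀX = [[66.0000, 16.0000]; [16.0000, 6]], rhs = [77.2332, 22.7355]ᵀ  (here Σt = 16.0000, Σ(t)² = 66.0000, Σln v = 22.7355, Σt·ln v = 77.2332).
Slope k = (n·Σt·ln v − Σt·Σln v)/(n·Σ(t)² − (Σt)²) = (6·77.2332 − 16.0000·22.7355)/140.0000 = 0.71166; ln C = (Σln v − k·Σt)/n = 1.89150.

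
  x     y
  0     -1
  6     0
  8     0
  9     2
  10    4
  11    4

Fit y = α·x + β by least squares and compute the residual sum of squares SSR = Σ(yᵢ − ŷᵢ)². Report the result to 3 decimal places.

Compute the Gram sums: Σx·x = 402, Σx = 44, Σ1 = 6.
For Mᵀy: Σx·y = 102, Σy = 9.
Δ = 402·6 − 44² = 476.
α = (102·6 − 44·9)/476 = 54/119; β = (402·9 − 44·102)/476 = -435/238.
Residuals: 197/238, -213/238, -429/238, -61/238, 307/238, 199/238; SSR = 1705/238.

SSR = 7.164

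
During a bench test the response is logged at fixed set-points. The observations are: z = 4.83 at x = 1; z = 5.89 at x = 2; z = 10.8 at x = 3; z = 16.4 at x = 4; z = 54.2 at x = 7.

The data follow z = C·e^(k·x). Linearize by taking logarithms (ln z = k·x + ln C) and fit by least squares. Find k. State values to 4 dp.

Linearized form: ln z = k·x + ln C. From the 5 transformed points,
XᵀX = [[79.0000, 17.0000]; [17.0000, 5]], rhs = [51.3979, 12.5176]ᵀ  (here Σx = 17.0000, Σ(x)² = 79.0000, Σln z = 12.5176, Σx·ln z = 51.3979).
Slope k = (n·Σx·ln z − Σx·Σln z)/(n·Σ(x)² − (Σx)²) = (5·51.3979 − 17.0000·12.5176)/106.0000 = 0.41689; ln C = (Σln z − k·Σx)/n = 1.08611.

k = 0.4169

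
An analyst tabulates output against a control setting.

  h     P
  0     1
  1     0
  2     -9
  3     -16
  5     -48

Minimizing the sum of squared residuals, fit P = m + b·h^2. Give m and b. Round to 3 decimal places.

m = 0.842, b = -1.954

The normal equations are: 5·m + 39·b = -72;  39·m + 723·b = -1380.
Determinant 5·723 − 39² = 2094.
m = ((-72)·723 − 39·(-1380))/2094 = 294/349; b = (5·(-1380) − 39·(-72))/2094 = -682/349.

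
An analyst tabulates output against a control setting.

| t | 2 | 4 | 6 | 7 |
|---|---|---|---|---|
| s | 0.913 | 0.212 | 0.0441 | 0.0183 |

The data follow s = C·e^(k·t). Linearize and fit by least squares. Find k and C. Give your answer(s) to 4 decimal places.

Taking logs, ln s = k·t + ln C, so regress ln s on t.
XᵀX = [[105.0000, 19.0000]; [19.0000, 4]], rhs = [-53.1205, -8.7643]ᵀ  (here Σt = 19.0000, Σ(t)² = 105.0000, Σln s = -8.7643, Σt·ln s = -53.1205).
Solving (det = 59.0000): k = -0.77897, ln C = 1.50904, so C = exp(1.50904) = 4.52239.

k = -0.7790, C = 4.5224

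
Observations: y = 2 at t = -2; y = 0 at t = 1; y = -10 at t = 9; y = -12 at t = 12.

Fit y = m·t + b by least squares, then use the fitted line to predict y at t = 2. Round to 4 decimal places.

ŷ = -1.8154

Entries of XᵀX: Σt·t = 230, Σt = 20, Σ1 = 4.
Right-hand side: Σt·y = -238, Σy = -20.
XᵀX·[m, b]ᵀ = Xᵀy becomes [[230, 20]; [20, 4]]·[m, b]ᵀ = [-238, -20]ᵀ.
Δ = 230·4 − 20² = 520.
m = ((-238)·4 − 20·(-20))/520 = -69/65; b = (230·(-20) − 20·(-238))/520 = 4/13.
At t = 2: ŷ = (-69/65)·(2) + (4/13)·(1) = -118/65.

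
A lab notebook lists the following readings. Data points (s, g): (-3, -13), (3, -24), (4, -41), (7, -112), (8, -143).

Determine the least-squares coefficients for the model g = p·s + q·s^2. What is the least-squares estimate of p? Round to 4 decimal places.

Compute the Gram sums: Σs·s = 147, Σs·s^2 = 919, Σs^2·s^2 = 6915.
Moment sums: Σs·g = -2125, Σs^2·g = -15629.
Δ = 147·6915 − 919² = 171944.
p = ((-2125)·6915 − 919·(-15629))/171944 = -82831/42986; q = (147·(-15629) − 919·(-2125))/171944 = -86147/42986.

p = -1.9269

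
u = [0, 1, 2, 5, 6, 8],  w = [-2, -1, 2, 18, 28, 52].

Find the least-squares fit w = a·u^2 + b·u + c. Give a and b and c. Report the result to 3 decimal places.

a = 0.874, b = -0.315, c = -1.620

Setting ∂/∂a … = 0 gives: 6034·a + 862·b + 130·c = 4793;  862·a + 130·b + 22·c = 677;  130·a + 22·b + 6·c = 97.
(Σu^2·u^2 = 6034, Σu^2·u = 862, Σu^2 = 130, Σu·u = 130, Σu = 22, Σ1 = 6, Σu^2·w = 4793, Σu·w = 677, Σw = 97.)
Row-reducing yields a = 1119/1280, b = -403/1280, c = -1037/640.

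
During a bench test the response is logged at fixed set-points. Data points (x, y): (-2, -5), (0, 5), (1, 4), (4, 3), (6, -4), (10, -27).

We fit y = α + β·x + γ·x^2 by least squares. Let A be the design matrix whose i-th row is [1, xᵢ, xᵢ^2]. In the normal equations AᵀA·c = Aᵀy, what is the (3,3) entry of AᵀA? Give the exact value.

11569

Row 3 ↔ basis x^2, column 3 ↔ basis x^2, so (AᵀA)_{3,3} = Σᵢ (x^2)·(x^2) = (4)·(4) + (0)·(0) + (1)·(1) + (16)·(16) + (36)·(36) + (100)·(100) = 11569.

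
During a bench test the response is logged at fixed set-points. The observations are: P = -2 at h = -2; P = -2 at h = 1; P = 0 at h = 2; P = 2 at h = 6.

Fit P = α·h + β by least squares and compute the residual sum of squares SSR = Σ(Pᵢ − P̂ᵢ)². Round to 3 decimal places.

Entries of AᵀA: Σh·h = 45, Σh = 7, Σ1 = 4.
Right-hand side: Σh·P = 14, ΣP = -2.
Eliminating β: 4·(row 1) − 7·(row 2) gives 131·α = 4·14 − 7·(-2) = 70, so α = 70/131.
Then β = ((-2) − 7·(70/131))/4 = -188/131.
Residuals: 66/131, -144/131, 48/131, 30/131; SSR = 216/131.

SSR = 1.649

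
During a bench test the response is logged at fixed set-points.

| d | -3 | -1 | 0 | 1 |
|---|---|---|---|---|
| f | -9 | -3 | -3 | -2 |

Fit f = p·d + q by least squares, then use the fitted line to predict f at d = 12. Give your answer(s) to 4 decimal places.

f̂ = 17.9714

With design matrix X, XᵀX = [[11, -3]; [-3, 4]] and Xᵀf = [28, -17]ᵀ.
det = 11·4 − (-3)² = 35.
p = (28·4 − (-3)·(-17))/35 = 61/35; q = (11·(-17) − (-3)·28)/35 = -103/35.
At d = 12: f̂ = (61/35)·(12) + (-103/35)·(1) = 629/35.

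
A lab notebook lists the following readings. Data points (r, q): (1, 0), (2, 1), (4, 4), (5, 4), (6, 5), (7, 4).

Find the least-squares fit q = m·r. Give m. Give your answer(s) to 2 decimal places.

m = 0.73

Forming XᵀX = [[131]] and Xᵀq = [96]ᵀ gives XᵀX·[m]ᵀ = Xᵀq.
Hence m = 96 / 131 ≈ 0.732824.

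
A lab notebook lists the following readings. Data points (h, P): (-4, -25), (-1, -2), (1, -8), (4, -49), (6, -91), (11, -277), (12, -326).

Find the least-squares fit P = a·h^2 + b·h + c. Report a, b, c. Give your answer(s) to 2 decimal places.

a = -2.01, b = -2.77, c = -3.59

From the data, Σh^2·h^2 = 37187, Σh^2·h = 3275, Σh^2 = 335, Σh·h = 335, Σh = 29, Σ1 = 7.
Right-hand side: Σh^2·P = -84931, Σh·P = -7607, ΣP = -778.
AᵀA·[a, b, c]ᵀ = AᵀP becomes [[37187, 3275, 335]; [3275, 335, 29]; [335, 29, 7]]·[a, b, c]ᵀ = [-84931, -7607, -778]ᵀ.
Row-reducing yields a = -987661/491982, b = -1363331/491982, c = -294261/81997.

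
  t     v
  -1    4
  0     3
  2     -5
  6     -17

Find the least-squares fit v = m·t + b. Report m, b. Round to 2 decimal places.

m = -3.12, b = 1.71

With design matrix M, MᵀM = [[41, 7]; [7, 4]] and Mᵀv = [-116, -15]ᵀ.
det = 41·4 − 7² = 115.
m = ((-116)·4 − 7·(-15))/115 = -359/115; b = (41·(-15) − 7·(-116))/115 = 197/115.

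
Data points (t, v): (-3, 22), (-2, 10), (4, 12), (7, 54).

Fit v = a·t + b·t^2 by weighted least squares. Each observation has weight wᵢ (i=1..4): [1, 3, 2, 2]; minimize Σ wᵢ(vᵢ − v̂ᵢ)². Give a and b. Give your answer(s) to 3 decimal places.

With design matrix X, XᵀWX = [[151, 763]; [763, 5443]] and XᵀWv = [726, 5994]ᵀ.
Determinant 151·5443 − 763² = 239724.
a = (726·5443 − 763·5994)/239724 = -51817/19977; b = (151·5994 − 763·726)/239724 = 29263/19977.

a = -2.594, b = 1.465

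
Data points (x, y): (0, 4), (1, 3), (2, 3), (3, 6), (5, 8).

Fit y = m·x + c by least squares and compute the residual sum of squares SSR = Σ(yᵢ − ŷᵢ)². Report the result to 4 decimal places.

From the data, Σx·x = 39, Σx = 11, Σ1 = 5.
Moment sums: Σx·y = 67, Σy = 24.
AᵀA·[m, c]ᵀ = Aᵀy becomes [[39, 11]; [11, 5]]·[m, c]ᵀ = [67, 24]ᵀ.
det = 39·5 − 11² = 74.
m = (67·5 − 11·24)/74 = 71/74; c = (39·24 − 11·67)/74 = 199/74.
Residuals: 97/74, -24/37, -119/74, 16/37, 19/37; SSR = 383/74.

SSR = 5.1757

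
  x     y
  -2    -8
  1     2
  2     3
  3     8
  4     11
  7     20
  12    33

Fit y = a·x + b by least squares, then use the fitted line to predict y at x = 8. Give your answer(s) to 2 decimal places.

ŷ = 22.06

Setting ∂/∂a … = 0 gives: 227·a + 27·b = 628;  27·a + 7·b = 69.
Eliminating b: 7·(row 1) − 27·(row 2) gives 860·a = 7·628 − 27·69 = 2533, so a = 2533/860.
Then b = (69 − 27·(2533/860))/7 = -1293/860.
At x = 8: ŷ = (2533/860)·(8) + (-1293/860)·(1) = 18971/860.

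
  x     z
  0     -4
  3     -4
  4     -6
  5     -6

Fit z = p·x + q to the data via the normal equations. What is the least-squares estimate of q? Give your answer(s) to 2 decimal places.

Sums needed: Σx·x = 50, Σx = 12, Σ1 = 4.
For Aᵀz: Σx·z = -66, Σz = -20.
det = 50·4 − 12² = 56.
p = ((-66)·4 − 12·(-20))/56 = -3/7; q = (50·(-20) − 12·(-66))/56 = -26/7.

q = -3.71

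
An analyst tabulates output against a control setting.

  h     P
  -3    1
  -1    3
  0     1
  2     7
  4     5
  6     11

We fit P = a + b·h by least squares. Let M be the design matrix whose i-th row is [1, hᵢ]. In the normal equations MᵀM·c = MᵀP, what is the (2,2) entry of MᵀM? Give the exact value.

Row 2 ↔ basis h, column 2 ↔ basis h, so (MᵀM)_{2,2} = Σᵢ (h)·(h) = (-3)·(-3) + (-1)·(-1) + (0)·(0) + (2)·(2) + (4)·(4) + (6)·(6) = 66.

66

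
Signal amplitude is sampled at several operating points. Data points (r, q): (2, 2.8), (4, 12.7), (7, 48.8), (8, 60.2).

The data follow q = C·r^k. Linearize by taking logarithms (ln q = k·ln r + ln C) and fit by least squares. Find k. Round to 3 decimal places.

Taking logs, ln q = k·ln r + ln C, so regress ln q on ln r.
Σln r = 6.1048, Σ(ln r)² = 10.5129, Σln q = 11.5566, Σln r·ln q = 20.3231.
Equations: 10.5129·k + 6.1048·ln C = 20.3231;  6.1048·k + 4·ln C = 11.5566.
Δ = 10.5129·4 − (6.1048)² = 4.7831; k = (20.3231·4 − 6.1048·11.5566)/4.7831 = 2.24575, ln C = (10.5129·11.5566 − 6.1048·20.3231)/4.7831 = -0.53830.

k = 2.246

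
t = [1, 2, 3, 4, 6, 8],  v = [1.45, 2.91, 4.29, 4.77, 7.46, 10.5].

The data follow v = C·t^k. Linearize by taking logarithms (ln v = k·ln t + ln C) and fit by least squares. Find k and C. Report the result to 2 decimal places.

Taking logs, ln v = k·ln t + ln C, so regress ln v on ln t.
AᵀA = [[11.1437, 7.0493]; [7.0493, 6]], rhs = [12.9963, 8.8193]ᵀ  (here Σln t = 7.0493, Σ(ln t)² = 11.1437, Σln v = 8.8193, Σln t·ln v = 12.9963).
Solving (det = 17.1702): k = 0.92071, ln C = 0.38816, so C = exp(0.38816) = 1.47427.

k = 0.92, C = 1.47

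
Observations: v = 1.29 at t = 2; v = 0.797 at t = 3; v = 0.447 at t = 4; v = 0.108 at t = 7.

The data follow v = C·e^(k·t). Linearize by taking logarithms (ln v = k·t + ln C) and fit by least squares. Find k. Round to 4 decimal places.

k = -0.4971

Linearized form: ln v = k·t + ln C. From the 4 transformed points,
Σt = 16.0000, Σ(t)² = 78.0000, Σln v = -3.0031, Σt·ln v = -18.9716.
Equations: 78.0000·k + 16.0000·ln C = -18.9716;  16.0000·k + 4·ln C = -3.0031.
Slope k = (n·Σt·ln v − Σt·Σln v)/(n·Σ(t)² − (Σt)²) = (4·-18.9716 − 16.0000·-3.0031)/56.0000 = -0.49709; ln C = (Σln v − k·Σt)/n = 1.23759.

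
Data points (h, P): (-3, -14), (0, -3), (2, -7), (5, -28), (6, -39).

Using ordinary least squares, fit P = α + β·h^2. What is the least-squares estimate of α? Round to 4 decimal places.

Normal-equation sums: Σ1 = 5, Σh^2 = 74, Σh^2·h^2 = 2018.
And ΣP = -91, Σh^2·P = -2258.
Determinant 5·2018 − 74² = 4614.
α = ((-91)·2018 − 74·(-2258))/4614 = -8273/2307; β = (5·(-2258) − 74·(-91))/4614 = -2278/2307.

α = -3.5860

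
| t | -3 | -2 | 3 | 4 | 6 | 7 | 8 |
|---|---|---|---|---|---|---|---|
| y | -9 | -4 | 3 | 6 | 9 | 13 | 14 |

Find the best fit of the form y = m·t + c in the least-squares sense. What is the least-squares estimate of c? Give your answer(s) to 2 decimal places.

The normal equations are: 187·m + 23·c = 325;  23·m + 7·c = 32.
(Σt·t = 187, Σt = 23, Σ1 = 7, Σt·y = 325, Σy = 32.)
Determinant 187·7 − 23² = 780.
m = (325·7 − 23·32)/780 = 513/260; c = (187·32 − 23·325)/780 = -497/260.

c = -1.91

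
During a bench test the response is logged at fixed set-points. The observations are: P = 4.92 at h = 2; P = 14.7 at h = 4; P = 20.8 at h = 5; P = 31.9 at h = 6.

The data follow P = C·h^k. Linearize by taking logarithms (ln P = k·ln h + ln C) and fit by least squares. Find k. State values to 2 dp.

Linearized form: ln P = k·ln h + ln C. From the 4 transformed points,
Over the data: Σln h = 5.4806, Σ(ln h)² = 8.2030, Σln P = 10.7787, Σln h·ln P = 15.9193.
Normal system: [[8.2030, 5.4806]; [5.4806, 4]]·[k, ln C]ᵀ = [15.9193, 10.7787]ᵀ.
Δ = 8.2030·4 − (5.4806)² = 2.7744; k = (15.9193·4 − 5.4806·10.7787)/2.7744 = 1.65902, ln C = (8.2030·10.7787 − 5.4806·15.9193)/2.7744 = 0.42155.

k = 1.66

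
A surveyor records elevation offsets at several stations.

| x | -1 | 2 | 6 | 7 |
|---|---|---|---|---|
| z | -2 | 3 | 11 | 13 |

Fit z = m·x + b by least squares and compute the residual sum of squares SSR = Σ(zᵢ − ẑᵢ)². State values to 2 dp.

SSR = 0.26

Normal-equation sums: Σx·x = 90, Σx = 14, Σ1 = 4.
And Σx·z = 165, Σz = 25.
Eliminating b: 4·(row 1) − 14·(row 2) gives 164·m = 4·165 − 14·25 = 310, so m = 155/82.
Then b = (25 − 14·(155/82))/4 = -15/41.
Residuals: 21/82, -17/41, 1/41, 11/82; SSR = 21/82.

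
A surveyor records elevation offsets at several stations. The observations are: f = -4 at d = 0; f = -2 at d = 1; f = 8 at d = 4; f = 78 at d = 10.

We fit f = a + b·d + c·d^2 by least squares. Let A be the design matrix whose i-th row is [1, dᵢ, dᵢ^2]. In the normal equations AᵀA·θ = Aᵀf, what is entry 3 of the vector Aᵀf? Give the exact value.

7926

Entry 3 ↔ basis d^2, so (Aᵀf)_{3} = Σᵢ (d^2)·fᵢ = (0)·(-4) + (1)·(-2) + (16)·(8) + (100)·(78) = 7926.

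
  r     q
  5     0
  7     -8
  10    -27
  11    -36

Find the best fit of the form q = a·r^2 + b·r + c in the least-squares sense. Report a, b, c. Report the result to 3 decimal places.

Setting ∂/∂a … = 0 gives: 27667·a + 2799·b + 295·c = -7448;  2799·a + 295·b + 33·c = -722;  295·a + 33·b + 4·c = -71.
(Σr^2·r^2 = 27667, Σr^2·r = 2799, Σr^2 = 295, Σr·r = 295, Σr = 33, Σ1 = 4, Σr^2·q = -7448, Σr·q = -722, Σq = -71.)
Inverting the 3×3 Gram matrix, [a, b, c]ᵀ = [-92/177, 139/59, 203/177]ᵀ.

a = -0.520, b = 2.356, c = 1.147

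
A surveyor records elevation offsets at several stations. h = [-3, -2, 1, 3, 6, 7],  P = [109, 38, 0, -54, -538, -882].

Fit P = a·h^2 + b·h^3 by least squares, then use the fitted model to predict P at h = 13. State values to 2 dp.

Entries of MᵀM: Σh^2·h^2 = 3876, Σh^2·h^3 = 24552, Σh^3·h^3 = 165828.
Moment sums: Σh^2·P = -61939, Σh^3·P = -423439.
MᵀM·[a, b]ᵀ = MᵀP becomes [[3876, 24552]; [24552, 165828]]·[a, b]ᵀ = [-61939, -423439]ᵀ.
Δ = 3876·165828 − 24552² = 39948624.
a = ((-61939)·165828 − 24552·(-423439))/39948624 = 10421153/3329052; b = (3876·(-423439) − 24552·(-61939))/39948624 = -10043603/3329052.
At h = 13: P̂ = (10421153/3329052)·(169) + (-10043603/3329052)·(2197) = -3384103489/554842.

P̂ = -6099.22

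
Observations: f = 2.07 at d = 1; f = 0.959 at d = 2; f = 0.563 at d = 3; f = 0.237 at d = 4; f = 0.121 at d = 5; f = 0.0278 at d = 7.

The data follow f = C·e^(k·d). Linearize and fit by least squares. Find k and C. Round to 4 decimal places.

Taking logs, ln f = k·d + ln C, so regress ln f on d.
AᵀA = [[104.0000, 22.0000]; [22.0000, 6]], rhs = [-42.4772, -7.0232]ᵀ  (here Σd = 22.0000, Σ(d)² = 104.0000, Σln f = -7.0232, Σd·ln f = -42.4772).
Δ = 104.0000·6 − (22.0000)² = 140.0000; k = (-42.4772·6 − 22.0000·-7.0232)/140.0000 = -0.71681, ln C = (104.0000·-7.0232 − 22.0000·-42.4772)/140.0000 = 1.45778, so C = exp(1.45778) = 4.29643.

k = -0.7168, C = 4.2964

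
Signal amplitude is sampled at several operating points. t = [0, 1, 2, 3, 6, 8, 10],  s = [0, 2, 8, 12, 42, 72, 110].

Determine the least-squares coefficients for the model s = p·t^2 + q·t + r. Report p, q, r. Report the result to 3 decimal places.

Sums needed: Σt^2·t^2 = 15490, Σt^2·t = 1764, Σt^2 = 214, Σt·t = 214, Σt = 30, Σ1 = 7.
For Xᵀs: Σt^2·s = 17262, Σt·s = 1982, Σs = 246.
XᵀX·[p, q, r]ᵀ = Xᵀs becomes [[15490, 1764, 214]; [1764, 214, 30]; [214, 30, 7]]·[p, q, r]ᵀ = [17262, 1982, 246]ᵀ.
Solving the 3×3 system (Gaussian elimination) gives p = 2089/2119, q = 2303/2119, r = 734/2119.

p = 0.986, q = 1.087, r = 0.346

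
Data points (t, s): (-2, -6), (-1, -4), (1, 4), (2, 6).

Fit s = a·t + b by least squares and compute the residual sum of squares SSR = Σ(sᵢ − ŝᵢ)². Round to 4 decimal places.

Setting ∂/∂a … = 0 gives: 10·a + 0·b = 32;  0·a + 4·b = 0.
(Σt·t = 10, Σt = 0, Σ1 = 4, Σt·s = 32, Σs = 0.)
Determinant 10·4 − 0² = 40.
a = (32·4 − 0·0)/40 = 16/5; b = (10·0 − 0·32)/40 = 0.
Residuals: 2/5, -4/5, 4/5, -2/5; SSR = 8/5.

SSR = 1.6000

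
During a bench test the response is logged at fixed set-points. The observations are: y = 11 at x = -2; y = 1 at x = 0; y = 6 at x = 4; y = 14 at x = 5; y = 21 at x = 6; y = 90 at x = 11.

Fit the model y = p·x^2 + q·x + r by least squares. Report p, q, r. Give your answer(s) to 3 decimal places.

p = 0.964, q = -2.558, r = 1.601

Sums needed: Σx^2·x^2 = 16834, Σx^2·x = 1728, Σx^2 = 202, Σx·x = 202, Σx = 24, Σ1 = 6.
And Σx^2·y = 12136, Σx·y = 1188, Σy = 143.
Solving the 3×3 system (Gaussian elimination) gives p = 62813/65140, q = -8331/3257, r = 104279/65140.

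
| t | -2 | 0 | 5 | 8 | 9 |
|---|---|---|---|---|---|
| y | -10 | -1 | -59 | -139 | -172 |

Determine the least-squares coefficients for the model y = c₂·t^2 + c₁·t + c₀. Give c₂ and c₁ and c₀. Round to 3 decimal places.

c₂ = -1.976, c₁ = -1.097, c₀ = -3.059

Compute the Gram sums: Σt^2·t^2 = 11298, Σt^2·t = 1358, Σt^2 = 174, Σt·t = 174, Σt = 20, Σ1 = 5.
Right-hand side: Σt^2·y = -24343, Σt·y = -2935, Σy = -381.
So AᵀA·[c₂, c₁, c₀]ᵀ = Aᵀy: [[11298, 1358, 174]; [1358, 174, 20]; [174, 20, 5]]·[c₂, c₁, c₀]ᵀ = [-24343, -2935, -381]ᵀ.
Inverting the 3×3 Gram matrix, [c₂, c₁, c₀]ᵀ = [-134791/68224, -74813/68224, -2545/832]ᵀ.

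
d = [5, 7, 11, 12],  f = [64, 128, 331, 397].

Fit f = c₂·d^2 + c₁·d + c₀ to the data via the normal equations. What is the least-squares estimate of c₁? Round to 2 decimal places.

c₁ = -5.21

From the data, Σd^2·d^2 = 38403, Σd^2·d = 3527, Σd^2 = 339, Σd·d = 339, Σd = 35, Σ1 = 4.
And Σd^2·f = 105091, Σd·f = 9621, Σf = 920.
Row-reducing yields c₂ = 14549/4684, c₁ = -24421/4684, c₀ = 14494/1171.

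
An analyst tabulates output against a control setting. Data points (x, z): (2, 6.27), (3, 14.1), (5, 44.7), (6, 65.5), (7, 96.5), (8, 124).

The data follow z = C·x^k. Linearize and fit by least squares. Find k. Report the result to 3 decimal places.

k = 2.179

With ln zᵢ as the transformed response and ln xᵢ as the regressor:
AᵀA = [[15.5987, 9.2183]; [9.2183, 6]], rhs = [36.7040, 21.8538]ᵀ  (here Σln x = 9.2183, Σ(ln x)² = 15.5987, Σln z = 21.8538, Σln x·ln z = 36.7040).
Solving (det = 8.6152): k = 2.17861, ln C = 0.29511.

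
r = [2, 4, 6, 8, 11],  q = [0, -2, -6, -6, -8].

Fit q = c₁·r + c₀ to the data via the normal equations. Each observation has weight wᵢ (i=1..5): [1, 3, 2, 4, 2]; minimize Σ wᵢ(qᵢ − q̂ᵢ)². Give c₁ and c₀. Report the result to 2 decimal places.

c₁ = -0.87, c₀ = 0.98

Normal-equation sums: Σwᵢ·r·r = 622, Σwᵢ·r = 80, Σwᵢ·1 = 12.
For MᵀWq: Σwᵢ·r·q = -464, Σwᵢ·q = -58.
Eliminating c₀: 12·(row 1) − 80·(row 2) gives 1064·c₁ = 12·(-464) − 80·(-58) = -928, so c₁ = -116/133.
Then c₀ = ((-58) − 80·(-116/133))/12 = 261/266.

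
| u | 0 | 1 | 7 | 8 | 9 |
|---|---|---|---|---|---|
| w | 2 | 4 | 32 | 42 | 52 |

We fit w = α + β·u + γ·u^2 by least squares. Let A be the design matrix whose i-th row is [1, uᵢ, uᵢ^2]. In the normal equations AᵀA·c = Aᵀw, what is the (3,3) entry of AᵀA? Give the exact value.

Row 3 ↔ basis u^2, column 3 ↔ basis u^2, so (AᵀA)_{3,3} = Σᵢ (u^2)·(u^2) = (0)·(0) + (1)·(1) + (49)·(49) + (64)·(64) + (81)·(81) = 13059.

13059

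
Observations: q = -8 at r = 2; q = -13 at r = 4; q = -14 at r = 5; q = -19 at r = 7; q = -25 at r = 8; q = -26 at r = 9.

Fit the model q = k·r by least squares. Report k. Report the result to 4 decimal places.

The normal equations are: 239·k = -705.
(Σr·r = 239, Σr·q = -705.)
Hence k = -705 / 239 ≈ -2.94979.

k = -2.9498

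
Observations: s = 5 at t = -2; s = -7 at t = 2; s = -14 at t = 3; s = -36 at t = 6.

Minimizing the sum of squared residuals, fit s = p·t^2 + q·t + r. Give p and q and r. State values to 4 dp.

Normal-equation sums: Σt^2·t^2 = 1409, Σt^2·t = 243, Σt^2 = 53, Σt·t = 53, Σt = 9, Σ1 = 4.
Right-hand side: Σt^2·s = -1430, Σt·s = -282, Σs = -52.
Row-reducing yields p = -3849/7832, q = -2265/712, r = 2621/3916.

p = -0.4914, q = -3.1812, r = 0.6693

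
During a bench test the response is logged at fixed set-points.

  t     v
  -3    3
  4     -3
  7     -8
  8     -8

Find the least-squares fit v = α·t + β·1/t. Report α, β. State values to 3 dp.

α = -1.082, β = 2.071

Entries of XᵀX: Σt·t = 138, Σt·1/t = 4, Σ1/t·1/t = 5917/28224.
And Σt·v = -141, Σ1/t·v = -109/28.
XᵀX·[α, β]ᵀ = Xᵀv becomes [[138, 4]; [4, 5917/28224]]·[α, β]ᵀ = [-141, -109/28]ᵀ.
Eliminating β: (5917/28224)·(row 1) − 4·(row 2) gives (60827/4704)·α = (5917/28224)·(-141) − 4·(-109/28) = -131603/9408, so α = -131603/121654.
Then β = ((-109/28) − 4·(-131603/121654))/(5917/28224) = 126000/60827.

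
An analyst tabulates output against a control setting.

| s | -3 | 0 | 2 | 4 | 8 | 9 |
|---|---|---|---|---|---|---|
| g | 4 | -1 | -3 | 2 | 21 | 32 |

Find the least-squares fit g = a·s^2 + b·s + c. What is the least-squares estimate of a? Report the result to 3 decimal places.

From the data, Σs^2·s^2 = 11010, Σs^2·s = 1286, Σs^2 = 174, Σs·s = 174, Σs = 20, Σ1 = 6.
For Xᵀg: Σs^2·g = 3992, Σs·g = 446, Σg = 55.
Normal equations: [[11010, 1286, 174]; [1286, 174, 20]; [174, 20, 6]]·[a, b, c]ᵀ = [3992, 446, 55]ᵀ.
Row-reducing yields a = 107753/212550, b = -62869/70850, c = -273886/106275.

a = 0.507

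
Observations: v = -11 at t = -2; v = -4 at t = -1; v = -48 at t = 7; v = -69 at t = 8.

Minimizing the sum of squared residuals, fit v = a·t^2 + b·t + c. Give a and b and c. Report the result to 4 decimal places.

The normal system AᵀA·[a, b, c]ᵀ = Aᵀv is [[6514, 846, 118]; [846, 118, 12]; [118, 12, 4]]·[a, b, c]ᵀ = [-6816, -862, -132]ᵀ.
Solving the 3×3 system (Gaussian elimination) gives a = -14/9, b = 449/123, c = 715/369.

a = -1.5556, b = 3.6504, c = 1.9377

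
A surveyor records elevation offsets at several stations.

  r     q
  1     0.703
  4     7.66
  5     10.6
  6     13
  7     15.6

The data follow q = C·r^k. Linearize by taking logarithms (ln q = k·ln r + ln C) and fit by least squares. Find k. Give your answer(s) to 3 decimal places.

Linearized form: ln q = k·ln r + ln C. From the 5 transformed points,
Σln r = 6.7334, Σ(ln r)² = 11.5091, Σln q = 9.3567, Σln r·ln q = 16.5639.
Equations: 11.5091·k + 6.7334·ln C = 16.5639;  6.7334·k + 5·ln C = 9.3567.
Solving (det = 12.2067): k = 1.62346, ln C = -0.31495.

k = 1.623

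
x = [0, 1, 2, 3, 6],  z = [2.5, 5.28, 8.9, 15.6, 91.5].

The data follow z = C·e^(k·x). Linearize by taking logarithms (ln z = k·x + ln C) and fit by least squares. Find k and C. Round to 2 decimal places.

k = 0.59, C = 2.69

Taking logs, ln z = k·x + ln C, so regress ln z on x.
XᵀX = [[50.0000, 12.0000]; [12.0000, 5]], rhs = [41.3759, 12.0299]ᵀ  (here Σx = 12.0000, Σ(x)² = 50.0000, Σln z = 12.0299, Σx·ln z = 41.3759).
Δ = 50.0000·5 − (12.0000)² = 106.0000; k = (41.3759·5 − 12.0000·12.0299)/106.0000 = 0.58982, ln C = (50.0000·12.0299 − 12.0000·41.3759)/106.0000 = 0.99041, so C = exp(0.99041) = 2.69234.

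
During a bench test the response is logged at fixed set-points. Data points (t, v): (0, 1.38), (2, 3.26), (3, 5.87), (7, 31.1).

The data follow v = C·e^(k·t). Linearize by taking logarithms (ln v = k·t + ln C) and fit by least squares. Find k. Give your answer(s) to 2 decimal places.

Linearized form: ln v = k·t + ln C. From the 4 transformed points,
AᵀA = [[62.0000, 12.0000]; [12.0000, 4]], rhs = [31.7335, 6.7109]ᵀ  (here Σt = 12.0000, Σ(t)² = 62.0000, Σln v = 6.7109, Σt·ln v = 31.7335).
Slope k = (n·Σt·ln v − Σt·Σln v)/(n·Σ(t)² − (Σt)²) = (4·31.7335 − 12.0000·6.7109)/104.0000 = 0.44619; ln C = (Σln v − k·Σt)/n = 0.33916.

k = 0.45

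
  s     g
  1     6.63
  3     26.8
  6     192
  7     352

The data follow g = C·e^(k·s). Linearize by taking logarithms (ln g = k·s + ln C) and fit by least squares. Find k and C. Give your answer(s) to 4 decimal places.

k = 0.6623, C = 3.5272

Linearized form: ln g = k·s + ln C. From the 4 transformed points,
Sums: Σs = 17.0000, Σ(s)² = 95.0000, Σln g = 16.3011, Σs·ln g = 84.3472.
Normal system: [[95.0000, 17.0000]; [17.0000, 4]]·[k, ln C]ᵀ = [84.3472, 16.3011]ᵀ.
Slope k = (n·Σs·ln g − Σs·Σln g)/(n·Σ(s)² − (Σs)²) = (4·84.3472 − 17.0000·16.3011)/91.0000 = 0.66230; ln C = (Σln g − k·Σs)/n = 1.26050, so C = exp(1.26050) = 3.52717.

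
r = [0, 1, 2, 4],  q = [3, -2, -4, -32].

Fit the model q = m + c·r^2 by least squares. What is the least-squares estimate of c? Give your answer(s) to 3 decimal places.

Entries of MᵀM: Σ1 = 4, Σr^2 = 21, Σr^2·r^2 = 273.
Right-hand side: Σq = -35, Σr^2·q = -530.
Eliminating c: 273·(row 1) − 21·(row 2) gives 651·m = 273·(-35) − 21·(-530) = 1575, so m = 75/31.
Then c = ((-530) − 21·(75/31))/273 = -1385/651.

c = -2.127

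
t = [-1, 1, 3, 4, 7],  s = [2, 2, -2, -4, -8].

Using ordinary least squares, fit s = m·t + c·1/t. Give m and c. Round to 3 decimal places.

The normal system AᵀA·[m, c]ᵀ = Aᵀs is [[76, 5]; [5, 15481/7056]]·[m, c]ᵀ = [-78, -59/21]ᵀ.
Eliminating c: (15481/7056)·(row 1) − 5·(row 2) gives (250039/1764)·m = (15481/7056)·(-78) − 5·(-59/21) = -184733/1176, so m = -554199/500078.
Then c = ((-59/21) − 5·(-554199/500078))/(15481/7056) = 311304/250039.

m = -1.108, c = 1.245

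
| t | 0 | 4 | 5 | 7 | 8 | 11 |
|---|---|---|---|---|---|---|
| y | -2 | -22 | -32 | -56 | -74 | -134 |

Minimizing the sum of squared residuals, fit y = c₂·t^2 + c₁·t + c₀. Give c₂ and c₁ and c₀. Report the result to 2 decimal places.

c₂ = -1.02, c₁ = -0.76, c₀ = -2.19

MᵀM·[c₂, c₁, c₀]ᵀ = Mᵀy reads: 22019·c₂ + 2375·c₁ + 275·c₀ = -24846;  2375·c₂ + 275·c₁ + 35·c₀ = -2706;  275·c₂ + 35·c₁ + 6·c₀ = -320.
Inverting the 3×3 Gram matrix, [c₂, c₁, c₀]ᵀ = [-1481/1454, -27807/36350, -7948/3635]ᵀ.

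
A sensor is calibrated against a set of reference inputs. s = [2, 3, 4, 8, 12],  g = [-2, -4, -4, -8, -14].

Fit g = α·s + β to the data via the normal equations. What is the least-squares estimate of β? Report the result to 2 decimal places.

β = 0.21

Sums needed: Σs·s = 237, Σs = 29, Σ1 = 5.
Right-hand side: Σs·g = -264, Σg = -32.
AᵀA·[α, β]ᵀ = Aᵀg becomes [[237, 29]; [29, 5]]·[α, β]ᵀ = [-264, -32]ᵀ.
det = 237·5 − 29² = 344.
α = ((-264)·5 − 29·(-32))/344 = -49/43; β = (237·(-32) − 29·(-264))/344 = 9/43.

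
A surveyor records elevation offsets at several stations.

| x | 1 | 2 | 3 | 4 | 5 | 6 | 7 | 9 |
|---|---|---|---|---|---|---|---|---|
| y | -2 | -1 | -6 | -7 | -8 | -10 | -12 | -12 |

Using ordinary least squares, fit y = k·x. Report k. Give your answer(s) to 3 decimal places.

k = -1.548

The normal equations are: 221·k = -342.
(Σx·x = 221, Σx·y = -342.)
k = (-342)/221 = -1.54751.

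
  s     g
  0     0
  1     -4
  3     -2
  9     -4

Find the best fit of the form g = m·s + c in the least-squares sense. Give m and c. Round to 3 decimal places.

m = -0.277, c = -1.600

Entries of XᵀX: Σs·s = 91, Σs = 13, Σ1 = 4.
Moment sums: Σs·g = -46, Σg = -10.
Normal equations: [[91, 13]; [13, 4]]·[m, c]ᵀ = [-46, -10]ᵀ.
Determinant 91·4 − 13² = 195.
m = ((-46)·4 − 13·(-10))/195 = -18/65; c = (91·(-10) − 13·(-46))/195 = -8/5.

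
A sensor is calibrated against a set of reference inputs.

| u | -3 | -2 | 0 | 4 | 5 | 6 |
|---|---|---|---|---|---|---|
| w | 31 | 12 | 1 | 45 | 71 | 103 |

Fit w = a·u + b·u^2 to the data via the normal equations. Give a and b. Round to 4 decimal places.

a = -0.8890, b = 3.0162

Sums needed: Σu·u = 90, Σu·u^2 = 370, Σu^2·u^2 = 2274.
And Σu·w = 1036, Σu^2·w = 6530.
AᵀA·[a, b]ᵀ = Aᵀw becomes [[90, 370]; [370, 2274]]·[a, b]ᵀ = [1036, 6530]ᵀ.
Δ = 90·2274 − 370² = 67760.
a = (1036·2274 − 370·6530)/67760 = -1369/1540; b = (90·6530 − 370·1036)/67760 = 929/308.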